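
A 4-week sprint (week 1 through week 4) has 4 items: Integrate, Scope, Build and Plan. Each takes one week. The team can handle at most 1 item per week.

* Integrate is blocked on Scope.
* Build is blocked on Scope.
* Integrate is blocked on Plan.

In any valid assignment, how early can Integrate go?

week 3

Precedence pushes Integrate to at least week 2.
Integrate at week 3 is achievable: Plan in week 2, Scope in week 1, Integrate in week 3, Build in week 4.
Nothing earlier works — the capacity limit rule out every week before week 3.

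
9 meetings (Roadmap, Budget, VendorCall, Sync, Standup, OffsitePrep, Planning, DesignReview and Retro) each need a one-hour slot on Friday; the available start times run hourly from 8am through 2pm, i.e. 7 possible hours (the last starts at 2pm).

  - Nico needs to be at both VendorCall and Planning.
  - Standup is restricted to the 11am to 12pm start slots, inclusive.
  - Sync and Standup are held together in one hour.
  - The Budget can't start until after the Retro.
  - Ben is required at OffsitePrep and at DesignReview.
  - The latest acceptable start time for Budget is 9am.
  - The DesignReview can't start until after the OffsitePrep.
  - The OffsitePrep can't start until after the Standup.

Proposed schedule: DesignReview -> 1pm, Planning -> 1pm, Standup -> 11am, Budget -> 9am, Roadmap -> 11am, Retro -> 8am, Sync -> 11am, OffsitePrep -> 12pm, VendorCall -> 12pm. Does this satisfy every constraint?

Yes

Ben is required at OffsitePrep and at DesignReview — holds.
The OffsitePrep can't start until after the Standup — holds.
The latest acceptable start time for Budget is 9am — holds.
Sync and Standup are held together in one hour — holds.
The Budget can't start until after the Retro — holds.
The DesignReview can't start until after the OffsitePrep — holds.
Standup is restricted to the 11am to 12pm start slots, inclusive — holds.
Nico needs to be at both VendorCall and Planning — holds.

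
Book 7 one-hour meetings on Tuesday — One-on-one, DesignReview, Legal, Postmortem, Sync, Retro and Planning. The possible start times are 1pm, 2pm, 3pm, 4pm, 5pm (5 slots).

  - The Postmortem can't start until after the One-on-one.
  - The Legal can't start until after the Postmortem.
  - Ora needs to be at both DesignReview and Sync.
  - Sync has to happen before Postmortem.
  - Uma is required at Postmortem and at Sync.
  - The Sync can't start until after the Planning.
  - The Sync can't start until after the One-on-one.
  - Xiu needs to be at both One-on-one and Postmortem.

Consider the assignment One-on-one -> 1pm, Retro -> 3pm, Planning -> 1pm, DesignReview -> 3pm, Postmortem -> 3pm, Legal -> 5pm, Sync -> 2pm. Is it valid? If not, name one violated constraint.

Sync has to happen before Postmortem — holds.
The Sync can't start until after the Planning — holds.
Xiu needs to be at both One-on-one and Postmortem — holds.
Uma is required at Postmortem and at Sync — holds.
The Postmortem can't start until after the One-on-one — holds.
The Sync can't start until after the One-on-one — holds.
Ora needs to be at both DesignReview and Sync — holds.
The Legal can't start until after the Postmortem — holds.

Yes, all constraints hold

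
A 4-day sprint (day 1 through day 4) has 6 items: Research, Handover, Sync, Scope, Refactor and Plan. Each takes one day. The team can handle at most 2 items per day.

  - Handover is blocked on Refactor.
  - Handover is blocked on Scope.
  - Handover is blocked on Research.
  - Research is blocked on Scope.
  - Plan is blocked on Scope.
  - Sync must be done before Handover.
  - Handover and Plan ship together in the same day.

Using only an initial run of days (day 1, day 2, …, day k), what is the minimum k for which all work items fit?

The precedence chain requires at least 3 distinct days.
With at most 2 per day and 6 work items, at least 3 days are needed.
3 works (last occupied day: day 3): for example Handover in day 3; Refactor in day 2; Research in day 2; Plan in day 3; Sync in day 1; Scope in day 1.

3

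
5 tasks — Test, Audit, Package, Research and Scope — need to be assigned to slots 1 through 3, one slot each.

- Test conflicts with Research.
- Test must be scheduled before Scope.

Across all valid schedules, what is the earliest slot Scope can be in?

Precedence pushes Scope to at least 2.
Scope at 2 is achievable: Audit=1; Package=1; Test=1; Scope=2; Research=2.

2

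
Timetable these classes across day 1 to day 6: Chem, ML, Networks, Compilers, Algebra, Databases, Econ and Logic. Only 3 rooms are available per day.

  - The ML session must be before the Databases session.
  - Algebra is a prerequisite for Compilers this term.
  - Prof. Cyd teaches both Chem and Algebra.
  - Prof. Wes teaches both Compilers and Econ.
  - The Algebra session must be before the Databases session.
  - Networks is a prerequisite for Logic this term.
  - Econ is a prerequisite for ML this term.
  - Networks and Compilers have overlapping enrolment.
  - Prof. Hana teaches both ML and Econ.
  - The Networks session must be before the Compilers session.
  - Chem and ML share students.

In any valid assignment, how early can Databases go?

Precedence pushes Databases to at least day 3.
Databases at day 3 is achievable: Chem -> day 3, Logic -> day 2, Compilers -> day 2, Networks -> day 1, ML -> day 2, Econ -> day 1, Algebra -> day 1, Databases -> day 3.

day 3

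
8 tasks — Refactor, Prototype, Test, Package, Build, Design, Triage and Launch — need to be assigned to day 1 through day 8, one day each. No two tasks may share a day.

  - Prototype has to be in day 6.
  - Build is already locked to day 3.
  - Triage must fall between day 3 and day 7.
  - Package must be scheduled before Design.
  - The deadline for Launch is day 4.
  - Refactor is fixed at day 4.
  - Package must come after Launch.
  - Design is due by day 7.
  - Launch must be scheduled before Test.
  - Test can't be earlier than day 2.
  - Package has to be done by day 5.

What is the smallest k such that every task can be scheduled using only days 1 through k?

The precedence chain requires at least 3 distinct days.
With at most 1 per day and 8 tasks, at least 8 days are needed.
Prototype can't be placed before day 6, so the schedule must run through at least day 6.
8 works (last occupied day: day 8): for example Triage=day 5, Build=day 3, Prototype=day 6, Package=day 2, Test=day 8, Launch=day 1, Design=day 7, Refactor=day 4.

8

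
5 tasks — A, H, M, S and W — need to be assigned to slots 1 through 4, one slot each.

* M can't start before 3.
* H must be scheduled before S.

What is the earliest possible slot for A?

A at 1 is achievable: A -> 1; W -> 1; M -> 3; S -> 2; H -> 1.

1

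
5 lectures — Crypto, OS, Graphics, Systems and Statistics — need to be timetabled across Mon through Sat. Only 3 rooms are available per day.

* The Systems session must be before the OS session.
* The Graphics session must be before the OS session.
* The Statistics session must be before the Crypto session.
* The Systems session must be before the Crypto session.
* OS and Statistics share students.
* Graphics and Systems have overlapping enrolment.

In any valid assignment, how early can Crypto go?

Precedence pushes Crypto to at least Tue.
Crypto at Tue is achievable: OS=Wed, Graphics=Tue, Statistics=Mon, Systems=Mon, Crypto=Tue.

Tue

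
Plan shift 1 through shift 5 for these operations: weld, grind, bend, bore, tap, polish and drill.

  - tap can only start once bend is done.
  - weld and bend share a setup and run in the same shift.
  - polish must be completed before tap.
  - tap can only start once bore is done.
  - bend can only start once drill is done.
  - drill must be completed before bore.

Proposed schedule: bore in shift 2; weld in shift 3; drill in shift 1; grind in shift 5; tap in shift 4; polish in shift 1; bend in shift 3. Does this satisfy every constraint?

bend can only start once drill is done — holds.
drill must be completed before bore — holds.
tap can only start once bore is done — holds.
tap can only start once bend is done — holds.
polish must be completed before tap — holds.
weld and bend share a setup and run in the same shift — holds.

Valid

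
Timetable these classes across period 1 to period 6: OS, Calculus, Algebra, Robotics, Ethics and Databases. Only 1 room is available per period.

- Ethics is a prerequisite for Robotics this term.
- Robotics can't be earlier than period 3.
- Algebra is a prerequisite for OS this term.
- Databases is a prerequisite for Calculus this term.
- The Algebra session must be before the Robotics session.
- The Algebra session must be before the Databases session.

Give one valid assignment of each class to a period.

Robotics=period 3, Calculus=period 6, Databases=period 4, Ethics=period 2, OS=period 5, Algebra=period 1

Checking: Algebra(period 1) before Robotics(period 3); Algebra(period 1) before Databases(period 4); Databases(period 4) before Calculus(period 6); Ethics(period 2) before Robotics(period 3); Algebra(period 1) before OS(period 5); Robotics=period 3 in [period 3,period 6]; max 1 per period (cap 1).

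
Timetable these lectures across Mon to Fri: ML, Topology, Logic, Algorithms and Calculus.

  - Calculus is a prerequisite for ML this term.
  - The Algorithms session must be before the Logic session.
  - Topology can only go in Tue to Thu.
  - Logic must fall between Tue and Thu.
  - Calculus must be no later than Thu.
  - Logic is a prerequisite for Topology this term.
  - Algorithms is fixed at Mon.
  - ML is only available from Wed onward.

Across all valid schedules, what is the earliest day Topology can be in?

Wed

Topology is available from Tue; precedence pushes Topology to at least Wed; Topology's own window allows nothing later than Thu.
Topology at Wed is achievable: ML=Wed; Logic=Tue; Calculus=Mon; Topology=Wed; Algorithms=Mon.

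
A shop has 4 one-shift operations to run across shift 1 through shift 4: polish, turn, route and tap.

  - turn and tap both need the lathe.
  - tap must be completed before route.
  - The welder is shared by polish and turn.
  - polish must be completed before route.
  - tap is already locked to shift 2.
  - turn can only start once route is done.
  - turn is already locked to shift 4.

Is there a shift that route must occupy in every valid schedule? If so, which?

shift 3

tap is fixed at shift 2 and must come before route, so route is at least shift 3.
turn is fixed at shift 4 and must come after route, so route is at most shift 3.
So route must be shift 3.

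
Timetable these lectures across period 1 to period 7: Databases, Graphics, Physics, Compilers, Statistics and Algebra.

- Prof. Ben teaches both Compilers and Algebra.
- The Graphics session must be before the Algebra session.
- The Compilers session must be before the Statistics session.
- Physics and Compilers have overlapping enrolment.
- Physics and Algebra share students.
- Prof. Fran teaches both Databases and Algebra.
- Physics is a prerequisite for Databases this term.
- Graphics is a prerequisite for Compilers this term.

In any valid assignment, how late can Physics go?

period 6

Downstream work caps Physics at period 6.
Physics at period 6 is achievable: Physics=period 6; Statistics=period 3; Compilers=period 2; Databases=period 7; Algebra=period 3; Graphics=period 1.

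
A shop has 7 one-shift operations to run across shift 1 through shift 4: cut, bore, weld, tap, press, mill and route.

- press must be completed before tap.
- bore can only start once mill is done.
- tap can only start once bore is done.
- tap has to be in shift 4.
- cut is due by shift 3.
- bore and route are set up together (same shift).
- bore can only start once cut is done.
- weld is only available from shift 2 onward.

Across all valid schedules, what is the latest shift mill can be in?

shift 2

Downstream work caps mill at shift 2.
mill at shift 2 is achievable: cut -> shift 1, route -> shift 3, press -> shift 1, bore -> shift 3, weld -> shift 2, mill -> shift 2, tap -> shift 4.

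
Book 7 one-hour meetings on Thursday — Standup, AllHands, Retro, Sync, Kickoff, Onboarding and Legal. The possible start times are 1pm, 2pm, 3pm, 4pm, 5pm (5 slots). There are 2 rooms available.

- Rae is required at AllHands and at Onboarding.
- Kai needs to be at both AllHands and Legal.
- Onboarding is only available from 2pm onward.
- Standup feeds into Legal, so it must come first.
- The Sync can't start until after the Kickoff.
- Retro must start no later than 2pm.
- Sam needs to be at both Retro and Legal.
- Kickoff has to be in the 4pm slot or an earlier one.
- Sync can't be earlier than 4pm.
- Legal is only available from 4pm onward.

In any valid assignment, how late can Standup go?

4pm

Downstream work caps Standup at 4pm.
Standup at 4pm is achievable: AllHands -> 3pm, Standup -> 4pm, Kickoff -> 1pm, Onboarding -> 2pm, Legal -> 5pm, Sync -> 4pm, Retro -> 1pm.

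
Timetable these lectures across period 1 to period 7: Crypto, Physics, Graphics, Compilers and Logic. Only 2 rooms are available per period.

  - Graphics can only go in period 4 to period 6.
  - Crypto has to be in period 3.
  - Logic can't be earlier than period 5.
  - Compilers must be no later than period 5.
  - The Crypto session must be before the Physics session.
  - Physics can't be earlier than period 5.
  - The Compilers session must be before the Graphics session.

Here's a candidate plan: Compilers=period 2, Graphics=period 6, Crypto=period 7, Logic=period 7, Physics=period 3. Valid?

No — it violates: The Crypto session must be before the Physics session

Physics can't be earlier than period 5 — violated.
Only 2 rooms are available per period — holds.
The Compilers session must be before the Graphics session — holds.
The Crypto session must be before the Physics session — violated.
Crypto has to be in period 3 — violated.
Graphics can only go in period 4 to period 6 — holds.
Compilers must be no later than period 5 — holds.
Logic can't be earlier than period 5 — holds.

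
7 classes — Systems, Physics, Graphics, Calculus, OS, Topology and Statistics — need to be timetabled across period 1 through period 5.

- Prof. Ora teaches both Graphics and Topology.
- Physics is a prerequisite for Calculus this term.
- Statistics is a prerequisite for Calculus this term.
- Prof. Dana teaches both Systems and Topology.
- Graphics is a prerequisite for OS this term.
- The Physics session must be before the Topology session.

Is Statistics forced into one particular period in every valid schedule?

Statistics can be period 1 (e.g. Graphics in period 1, Physics in period 1, Statistics in period 1, Systems in period 1, Topology in period 2, Calculus in period 2, OS in period 2) or period 2 (e.g. Systems -> period 1, Calculus -> period 3, Physics -> period 1, Topology -> period 2, Graphics -> period 1, OS -> period 2, Statistics -> period 2).

No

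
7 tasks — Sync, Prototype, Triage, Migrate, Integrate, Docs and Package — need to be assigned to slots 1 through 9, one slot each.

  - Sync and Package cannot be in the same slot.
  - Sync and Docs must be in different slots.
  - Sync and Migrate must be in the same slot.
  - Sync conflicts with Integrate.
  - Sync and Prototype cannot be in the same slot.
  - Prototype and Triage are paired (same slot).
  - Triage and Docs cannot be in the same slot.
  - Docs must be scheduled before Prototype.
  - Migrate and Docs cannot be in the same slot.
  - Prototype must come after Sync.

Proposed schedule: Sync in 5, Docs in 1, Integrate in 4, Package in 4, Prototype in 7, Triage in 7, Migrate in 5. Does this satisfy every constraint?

Sync and Docs must be in different slots — holds.
Sync and Package cannot be in the same slot — holds.
Migrate and Docs cannot be in the same slot — holds.
Sync and Prototype cannot be in the same slot — holds.
Sync conflicts with Integrate — holds.
Prototype must come after Sync — holds.
Sync and Migrate must be in the same slot — holds.
Prototype and Triage are paired (same slot) — holds.
Triage and Docs cannot be in the same slot — holds.
Docs must be scheduled before Prototype — holds.

Valid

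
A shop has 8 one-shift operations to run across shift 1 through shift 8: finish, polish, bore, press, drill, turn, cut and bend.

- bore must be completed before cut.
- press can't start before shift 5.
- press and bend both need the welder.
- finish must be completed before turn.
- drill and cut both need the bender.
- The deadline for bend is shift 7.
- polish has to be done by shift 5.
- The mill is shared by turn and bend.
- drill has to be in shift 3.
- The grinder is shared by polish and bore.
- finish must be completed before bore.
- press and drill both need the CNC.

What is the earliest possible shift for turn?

Precedence pushes turn to at least shift 2.
turn at shift 2 is achievable: press in shift 5, finish in shift 1, cut in shift 4, bend in shift 1, polish in shift 1, turn in shift 2, bore in shift 2, drill in shift 3.

shift 2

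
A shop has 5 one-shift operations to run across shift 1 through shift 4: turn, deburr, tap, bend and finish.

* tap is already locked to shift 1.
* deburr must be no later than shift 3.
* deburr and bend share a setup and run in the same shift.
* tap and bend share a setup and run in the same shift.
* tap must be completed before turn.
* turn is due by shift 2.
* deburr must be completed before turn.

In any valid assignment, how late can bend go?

Bend must be in the same shift as deburr, which can't be after shift 1, so bend is at most shift 1.
bend at shift 1 is achievable: tap in shift 1; turn in shift 2; deburr in shift 1; finish in shift 1; bend in shift 1.

shift 1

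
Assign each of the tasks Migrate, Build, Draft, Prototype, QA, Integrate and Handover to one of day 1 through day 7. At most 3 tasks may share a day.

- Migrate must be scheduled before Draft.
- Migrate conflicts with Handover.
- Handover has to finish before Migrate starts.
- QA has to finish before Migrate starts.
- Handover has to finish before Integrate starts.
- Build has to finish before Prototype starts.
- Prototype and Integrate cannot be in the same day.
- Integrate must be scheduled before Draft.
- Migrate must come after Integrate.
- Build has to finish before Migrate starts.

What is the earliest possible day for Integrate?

Precedence pushes Integrate to at least day 2; downstream work caps Integrate at day 5.
Integrate at day 2 is achievable: Integrate in day 2, Build in day 1, Prototype in day 3, Handover in day 1, Draft in day 4, QA in day 1, Migrate in day 3.

day 2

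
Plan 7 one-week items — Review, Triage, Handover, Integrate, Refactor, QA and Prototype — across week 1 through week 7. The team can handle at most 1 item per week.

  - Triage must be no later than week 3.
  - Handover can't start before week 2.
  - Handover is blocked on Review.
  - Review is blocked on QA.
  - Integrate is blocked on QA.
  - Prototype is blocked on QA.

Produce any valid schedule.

Integrate=week 5, QA=week 2, Triage=week 1, Review=week 3, Refactor=week 7, Prototype=week 6, Handover=week 4

Checking: Review(week 3) before Handover(week 4); QA(week 2) before Prototype(week 6); QA(week 2) before Integrate(week 5); QA(week 2) before Review(week 3); Triage=week 1 in [week 1,week 3]; Handover=week 4 in [week 2,week 7]; max 1 per week (cap 1).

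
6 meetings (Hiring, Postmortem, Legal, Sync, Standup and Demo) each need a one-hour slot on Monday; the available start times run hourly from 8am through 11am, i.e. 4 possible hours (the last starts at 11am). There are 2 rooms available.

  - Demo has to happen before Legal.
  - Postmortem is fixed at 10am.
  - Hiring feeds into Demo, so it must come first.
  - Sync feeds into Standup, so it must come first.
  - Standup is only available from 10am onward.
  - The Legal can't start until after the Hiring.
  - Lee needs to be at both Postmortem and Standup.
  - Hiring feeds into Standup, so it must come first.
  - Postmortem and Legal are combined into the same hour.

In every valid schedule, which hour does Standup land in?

Standup's window is 10am–11am.
Postmortem is fixed at 10am, and Standup can't share a hour with Postmortem.
So Standup must be 11am.

11am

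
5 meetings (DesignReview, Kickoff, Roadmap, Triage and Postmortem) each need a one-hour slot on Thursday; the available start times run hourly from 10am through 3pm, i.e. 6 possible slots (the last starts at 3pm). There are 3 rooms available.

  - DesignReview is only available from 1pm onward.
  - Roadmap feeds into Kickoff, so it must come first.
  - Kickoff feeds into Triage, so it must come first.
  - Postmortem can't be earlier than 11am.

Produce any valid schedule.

Postmortem in 11am, Kickoff in 11am, DesignReview in 1pm, Triage in 12pm, Roadmap in 10am

Checking: Kickoff(11am) before Triage(12pm); Roadmap(10am) before Kickoff(11am); Postmortem=11am in [11am,3pm]; DesignReview=1pm in [1pm,3pm]; max 2 per slot (cap 3).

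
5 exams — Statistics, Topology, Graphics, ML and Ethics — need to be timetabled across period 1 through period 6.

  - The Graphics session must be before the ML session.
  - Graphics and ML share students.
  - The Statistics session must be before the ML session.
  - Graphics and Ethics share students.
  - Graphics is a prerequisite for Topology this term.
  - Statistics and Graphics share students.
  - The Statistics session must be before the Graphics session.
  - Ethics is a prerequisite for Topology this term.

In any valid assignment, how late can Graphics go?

Precedence pushes Graphics to at least period 2; downstream work caps Graphics at period 5.
Graphics at period 5 is achievable: Statistics in period 1; Graphics in period 5; Topology in period 6; ML in period 6; Ethics in period 1.

period 5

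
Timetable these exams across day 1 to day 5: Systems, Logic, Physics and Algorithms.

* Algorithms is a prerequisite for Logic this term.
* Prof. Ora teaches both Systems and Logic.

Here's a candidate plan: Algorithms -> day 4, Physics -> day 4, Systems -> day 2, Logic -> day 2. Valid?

Invalid. Algorithms is a prerequisite for Logic this term.

Algorithms is a prerequisite for Logic this term — violated.
Prof. Ora teaches both Systems and Logic — violated.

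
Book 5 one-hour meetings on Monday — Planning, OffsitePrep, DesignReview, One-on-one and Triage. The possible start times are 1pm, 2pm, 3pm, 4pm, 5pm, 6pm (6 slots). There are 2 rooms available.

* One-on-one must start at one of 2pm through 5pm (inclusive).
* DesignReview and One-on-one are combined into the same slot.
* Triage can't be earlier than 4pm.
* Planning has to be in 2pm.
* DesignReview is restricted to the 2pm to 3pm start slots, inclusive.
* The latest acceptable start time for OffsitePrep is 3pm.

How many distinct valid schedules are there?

6

Splitting on OffsitePrep: it can be 1pm (3), 2pm (3). Listing each branch's schedules as (Planning, DesignReview, One-on-one, Triage):
OffsitePrep=1pm: (2pm,3pm,3pm,4pm) (2pm,3pm,3pm,5pm) (2pm,3pm,3pm,6pm) — 3.
OffsitePrep=2pm: (2pm,3pm,3pm,4pm) (2pm,3pm,3pm,5pm) (2pm,3pm,3pm,6pm) — 3.
Summing: 3 + 3 = 6.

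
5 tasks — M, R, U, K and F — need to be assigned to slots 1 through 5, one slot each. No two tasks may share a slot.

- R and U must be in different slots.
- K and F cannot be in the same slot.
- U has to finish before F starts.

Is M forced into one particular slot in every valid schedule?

M can be 1 (e.g. K=5, R=4, U=2, M=1, F=3) or 2 (e.g. F=3, M=2, U=1, K=5, R=4).

No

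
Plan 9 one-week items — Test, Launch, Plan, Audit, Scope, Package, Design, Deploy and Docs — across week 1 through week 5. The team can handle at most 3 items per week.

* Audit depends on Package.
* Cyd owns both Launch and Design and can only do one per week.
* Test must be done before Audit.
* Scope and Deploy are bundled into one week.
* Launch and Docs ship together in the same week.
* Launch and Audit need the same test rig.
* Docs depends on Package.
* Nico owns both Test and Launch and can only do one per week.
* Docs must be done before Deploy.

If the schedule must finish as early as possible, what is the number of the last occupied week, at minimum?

week 3

The precedence chain requires at least 3 distinct weeks.
With at most 3 per week and 9 tasks, at least 3 weeks are needed.
3 works (last occupied week: week 3): for example Design -> week 1; Test -> week 1; Docs -> week 2; Audit -> week 3; Launch -> week 2; Plan -> week 2; Scope -> week 3; Package -> week 1; Deploy -> week 3.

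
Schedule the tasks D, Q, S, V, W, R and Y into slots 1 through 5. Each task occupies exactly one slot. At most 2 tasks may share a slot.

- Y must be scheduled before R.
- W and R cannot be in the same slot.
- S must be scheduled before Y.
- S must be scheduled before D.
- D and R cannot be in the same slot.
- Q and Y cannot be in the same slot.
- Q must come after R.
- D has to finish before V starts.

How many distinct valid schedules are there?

57

Splitting on D: it can be 2 (34), 3 (17), 4 (6). Listing each branch's schedules as (Q, S, V, W, R, Y):
D=2: (4,1,3,1,3,2) (4,1,3,4,3,2) (4,1,3,5,3,2) (4,1,4,1,3,2) (4,1,4,5,3,2) (4,1,5,1,3,2) (4,1,5,4,3,2) (4,1,5,5,3,2) (5,1,3,1,3,2) (5,1,3,1,4,2) (5,1,3,1,4,3) (5,1,3,2,4,3) (5,1,3,3,4,2) (5,1,3,4,3,2) (5,1,3,5,3,2) (5,1,3,5,4,2) (5,1,3,5,4,3) (5,1,4,1,3,2) (5,1,4,1,4,2) (5,1,4,1,4,3) (5,1,4,2,4,3) (5,1,4,3,4,2) (5,1,4,3,4,3) (5,1,4,4,3,2) (5,1,4,5,3,2) (5,1,4,5,4,2) (5,1,4,5,4,3) (5,1,5,1,3,2) (5,1,5,1,4,2) (5,1,5,1,4,3) (5,1,5,2,4,3) (5,1,5,3,4,2) (5,1,5,3,4,3) (5,1,5,4,3,2) — 34.
D=3: (5,1,4,1,4,2) (5,1,4,1,4,3) (5,1,4,2,4,2) (5,1,4,2,4,3) (5,1,4,3,4,2) (5,1,4,5,4,2) (5,1,4,5,4,3) (5,1,5,1,4,2) (5,1,5,1,4,3) (5,1,5,2,4,2) (5,1,5,2,4,3) (5,1,5,3,4,2) (5,2,4,1,4,3) (5,2,4,2,4,3) (5,2,4,5,4,3) (5,2,5,1,4,3) (5,2,5,2,4,3) — 17.
D=4: (4,1,5,1,3,2) (4,1,5,2,3,2) (4,1,5,5,3,2) (5,1,5,1,3,2) (5,1,5,2,3,2) (5,1,5,4,3,2) — 6.
Summing: 34 + 17 + 6 = 57.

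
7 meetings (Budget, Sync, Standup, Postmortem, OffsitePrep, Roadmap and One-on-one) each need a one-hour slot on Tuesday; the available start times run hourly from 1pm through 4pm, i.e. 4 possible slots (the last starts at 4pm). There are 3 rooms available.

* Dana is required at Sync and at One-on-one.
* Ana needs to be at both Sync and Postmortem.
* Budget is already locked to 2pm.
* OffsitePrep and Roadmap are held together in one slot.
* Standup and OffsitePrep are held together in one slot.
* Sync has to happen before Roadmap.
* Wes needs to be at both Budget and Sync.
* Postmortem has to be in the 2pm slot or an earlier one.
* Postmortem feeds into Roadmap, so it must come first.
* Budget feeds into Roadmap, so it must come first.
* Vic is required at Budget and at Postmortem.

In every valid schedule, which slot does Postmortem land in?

Postmortem's window is 1pm–2pm.
Budget is fixed at 2pm, and Postmortem can't share a slot with Budget.
So Postmortem must be 1pm.

1pm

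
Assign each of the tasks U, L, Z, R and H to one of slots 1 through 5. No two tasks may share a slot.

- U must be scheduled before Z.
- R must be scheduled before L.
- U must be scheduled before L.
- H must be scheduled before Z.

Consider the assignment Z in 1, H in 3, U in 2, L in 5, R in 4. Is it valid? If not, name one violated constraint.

No. H must be scheduled before Z is not satisfied.

H must be scheduled before Z — violated.
U must be scheduled before L — holds.
No two tasks may share a slot — holds.
R must be scheduled before L — holds.
U must be scheduled before Z — violated.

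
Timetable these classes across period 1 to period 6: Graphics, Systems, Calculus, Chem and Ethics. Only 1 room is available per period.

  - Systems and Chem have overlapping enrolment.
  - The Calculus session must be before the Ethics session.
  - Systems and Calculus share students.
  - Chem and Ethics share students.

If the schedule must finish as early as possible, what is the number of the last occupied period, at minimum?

The precedence chain requires at least 2 distinct periods.
With at most 1 per period and 5 classes, at least 5 periods are needed.
5 works (last occupied period: period 5): for example Calculus in period 1, Systems in period 4, Chem in period 5, Ethics in period 2, Graphics in period 3.

5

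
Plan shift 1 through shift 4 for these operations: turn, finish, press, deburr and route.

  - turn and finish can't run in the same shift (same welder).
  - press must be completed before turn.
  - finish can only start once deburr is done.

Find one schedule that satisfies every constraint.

press -> shift 1, turn -> shift 2, finish -> shift 3, deburr -> shift 1, route -> shift 1

Checking: deburr(shift 1) before finish(shift 3); press(shift 1) before turn(shift 2); turn(shift 2) != finish(shift 3).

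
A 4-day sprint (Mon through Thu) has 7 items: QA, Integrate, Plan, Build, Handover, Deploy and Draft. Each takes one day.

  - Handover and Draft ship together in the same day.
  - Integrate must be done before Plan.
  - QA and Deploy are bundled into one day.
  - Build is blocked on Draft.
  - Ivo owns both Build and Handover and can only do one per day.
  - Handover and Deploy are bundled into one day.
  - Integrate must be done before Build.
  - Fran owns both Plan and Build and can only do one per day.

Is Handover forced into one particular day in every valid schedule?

No

Handover can be Mon (e.g. Build=Tue, Deploy=Mon, Handover=Mon, Draft=Mon, QA=Mon, Integrate=Mon, Plan=Wed) or Tue (e.g. Integrate -> Mon, QA -> Tue, Draft -> Tue, Deploy -> Tue, Handover -> Tue, Build -> Wed, Plan -> Tue).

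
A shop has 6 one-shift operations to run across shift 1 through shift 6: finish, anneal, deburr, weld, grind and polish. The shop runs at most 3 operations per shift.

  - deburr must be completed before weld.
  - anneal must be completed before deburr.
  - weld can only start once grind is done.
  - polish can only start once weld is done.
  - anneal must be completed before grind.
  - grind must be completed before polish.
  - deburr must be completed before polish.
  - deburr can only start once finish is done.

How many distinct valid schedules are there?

Splitting on finish: it can be shift 1 (27), shift 2 (17), shift 3 (6). Listing each branch's schedules as (anneal, deburr, weld, grind, polish) by shift number:
finish=shift 1: (1,2,3,2,4) (1,2,3,2,5) (1,2,3,2,6) (1,2,4,2,5) (1,2,4,2,6) (1,2,4,3,5) (1,2,4,3,6) (1,2,5,2,6) (1,2,5,3,6) (1,2,5,4,6) (1,3,4,2,5) (1,3,4,2,6) (1,3,4,3,5) (1,3,4,3,6) (1,3,5,2,6) (1,3,5,3,6) (1,3,5,4,6) (1,4,5,2,6) (1,4,5,3,6) (1,4,5,4,6) (2,3,4,3,5) (2,3,4,3,6) (2,3,5,3,6) (2,3,5,4,6) (2,4,5,3,6) (2,4,5,4,6) (3,4,5,4,6) — 27.
finish=shift 2: (1,3,4,2,5) (1,3,4,2,6) (1,3,4,3,5) (1,3,4,3,6) (1,3,5,2,6) (1,3,5,3,6) (1,3,5,4,6) (1,4,5,2,6) (1,4,5,3,6) (1,4,5,4,6) (2,3,4,3,5) (2,3,4,3,6) (2,3,5,3,6) (2,3,5,4,6) (2,4,5,3,6) (2,4,5,4,6) (3,4,5,4,6) — 17.
finish=shift 3: (1,4,5,2,6) (1,4,5,3,6) (1,4,5,4,6) (2,4,5,3,6) (2,4,5,4,6) (3,4,5,4,6) — 6.
Summing: 27 + 17 + 6 = 50.

50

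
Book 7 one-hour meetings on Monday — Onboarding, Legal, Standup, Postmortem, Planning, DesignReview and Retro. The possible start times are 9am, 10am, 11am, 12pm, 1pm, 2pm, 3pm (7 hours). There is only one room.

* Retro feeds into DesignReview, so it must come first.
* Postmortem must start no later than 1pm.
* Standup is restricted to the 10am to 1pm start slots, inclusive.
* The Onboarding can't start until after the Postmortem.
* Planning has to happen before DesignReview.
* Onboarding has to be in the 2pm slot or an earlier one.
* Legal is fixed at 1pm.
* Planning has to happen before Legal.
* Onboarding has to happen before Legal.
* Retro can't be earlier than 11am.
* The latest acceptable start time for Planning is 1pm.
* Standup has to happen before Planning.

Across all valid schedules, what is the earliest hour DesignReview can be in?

Precedence pushes DesignReview to at least 12pm.
DesignReview at 3pm is achievable: Onboarding -> 12pm; Legal -> 1pm; DesignReview -> 3pm; Standup -> 10am; Planning -> 11am; Postmortem -> 9am; Retro -> 2pm.
Nothing earlier works — the capacity limit rule out every hour before 3pm.

3pm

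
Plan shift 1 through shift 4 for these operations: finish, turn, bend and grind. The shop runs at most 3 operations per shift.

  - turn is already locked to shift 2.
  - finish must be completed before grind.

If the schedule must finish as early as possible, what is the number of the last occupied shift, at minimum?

The precedence chain requires at least 2 distinct shifts.
With at most 3 per shift and 4 operations, at least 2 shifts are needed.
2 works (last occupied shift: shift 2): for example finish -> shift 1; bend -> shift 1; turn -> shift 2; grind -> shift 2.

shift 2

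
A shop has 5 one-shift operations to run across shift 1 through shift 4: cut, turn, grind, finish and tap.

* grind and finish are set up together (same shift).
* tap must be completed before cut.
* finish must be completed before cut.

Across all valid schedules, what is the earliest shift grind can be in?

Grind must be in the same shift as finish, which can't be after shift 3, so grind is at most shift 3.
grind at shift 1 is achievable: cut -> shift 2, finish -> shift 1, grind -> shift 1, turn -> shift 1, tap -> shift 1.

shift 1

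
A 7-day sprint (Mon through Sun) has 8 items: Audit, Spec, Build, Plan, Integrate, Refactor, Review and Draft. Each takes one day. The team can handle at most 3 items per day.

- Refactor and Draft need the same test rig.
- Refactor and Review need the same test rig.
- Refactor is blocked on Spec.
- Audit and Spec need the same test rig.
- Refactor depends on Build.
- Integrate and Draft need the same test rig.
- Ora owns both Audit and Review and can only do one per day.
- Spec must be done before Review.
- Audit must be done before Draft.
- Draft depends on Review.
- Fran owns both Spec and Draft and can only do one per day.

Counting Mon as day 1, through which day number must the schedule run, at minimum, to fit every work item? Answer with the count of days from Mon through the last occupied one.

4 days

The precedence chain requires at least 3 distinct days.
With at most 3 per day and 8 work items, at least 3 days are needed.
Could 3 days be enough, i.e. nothing placed later than Wed? No: Refactor must come after Spec (at Mon or later) → {Tue, Wed}; Spec must come before Refactor (at Wed or earlier) → {Mon, Tue}; Draft must come after Audit (at Mon or later) → {Tue, Wed}; Audit must come before Draft (at Wed or earlier) → {Mon, Tue}; Review must come before Draft (at Wed or earlier) → {Mon, Tue}; Review must come after Spec (at Mon or later) → {Tue}; Spec must come before Review (at Tue or earlier) → {Mon}; Audit can't share with Spec (Mon) → {Tue}; Review can't share with Audit (Tue) → nothing is left.
So 3 days is not enough.
4 works (last occupied day: Thu): for example Draft in Thu, Refactor in Tue, Integrate in Tue, Audit in Tue, Review in Wed, Spec in Mon, Plan in Mon, Build in Mon.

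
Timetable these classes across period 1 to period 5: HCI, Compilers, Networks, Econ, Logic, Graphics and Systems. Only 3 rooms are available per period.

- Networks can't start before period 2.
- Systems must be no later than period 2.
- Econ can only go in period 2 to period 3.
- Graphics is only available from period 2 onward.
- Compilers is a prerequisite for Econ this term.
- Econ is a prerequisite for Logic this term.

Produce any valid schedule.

HCI=period 1; Graphics=period 2; Logic=period 3; Econ=period 2; Compilers=period 1; Systems=period 1; Networks=period 2

Checking: Compilers(period 1) before Econ(period 2); Econ(period 2) before Logic(period 3); Systems=period 1 in [period 1,period 2]; Econ=period 2 in [period 2,period 3]; Networks=period 2 in [period 2,period 5]; Graphics=period 2 in [period 2,period 5]; max 3 per period (cap 3).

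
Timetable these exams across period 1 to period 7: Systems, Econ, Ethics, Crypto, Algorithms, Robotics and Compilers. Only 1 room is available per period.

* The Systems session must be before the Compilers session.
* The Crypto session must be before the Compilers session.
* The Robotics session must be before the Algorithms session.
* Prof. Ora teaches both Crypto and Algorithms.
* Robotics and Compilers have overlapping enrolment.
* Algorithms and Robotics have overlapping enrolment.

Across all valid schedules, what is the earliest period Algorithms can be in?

period 2

Precedence pushes Algorithms to at least period 2.
Algorithms at period 2 is achievable: Ethics in period 7, Econ in period 6, Compilers in period 5, Crypto in period 4, Systems in period 3, Algorithms in period 2, Robotics in period 1.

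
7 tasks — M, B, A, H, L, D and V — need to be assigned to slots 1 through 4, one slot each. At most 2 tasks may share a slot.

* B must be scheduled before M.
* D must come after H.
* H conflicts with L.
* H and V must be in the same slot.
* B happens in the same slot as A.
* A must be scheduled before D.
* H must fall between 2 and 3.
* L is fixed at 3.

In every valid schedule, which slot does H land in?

2

H's window is 2–3.
L is fixed at 3, and H can't share a slot with L.
So H must be 2.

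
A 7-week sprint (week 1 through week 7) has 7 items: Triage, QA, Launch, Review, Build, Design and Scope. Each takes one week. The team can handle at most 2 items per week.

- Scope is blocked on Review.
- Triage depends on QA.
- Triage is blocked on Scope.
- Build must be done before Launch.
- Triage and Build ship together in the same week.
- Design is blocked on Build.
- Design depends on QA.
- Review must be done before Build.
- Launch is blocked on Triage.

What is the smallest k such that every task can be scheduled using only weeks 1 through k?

The precedence chain requires at least 4 distinct weeks.
With at most 2 per week and 7 tasks, at least 4 weeks are needed.
4 works (last occupied week: week 4): for example Scope in week 2, Review in week 1, Triage in week 3, QA in week 1, Build in week 3, Design in week 4, Launch in week 4.

4 weeks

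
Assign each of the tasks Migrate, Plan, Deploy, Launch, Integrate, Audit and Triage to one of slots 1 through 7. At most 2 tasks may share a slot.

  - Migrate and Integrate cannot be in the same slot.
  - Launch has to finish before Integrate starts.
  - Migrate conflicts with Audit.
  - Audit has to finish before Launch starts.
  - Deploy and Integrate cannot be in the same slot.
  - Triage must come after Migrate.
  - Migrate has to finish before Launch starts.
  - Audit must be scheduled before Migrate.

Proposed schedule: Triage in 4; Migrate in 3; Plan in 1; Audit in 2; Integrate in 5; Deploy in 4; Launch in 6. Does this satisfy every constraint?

At most 2 tasks may share a slot — holds.
Audit has to finish before Launch starts — holds.
Migrate conflicts with Audit — holds.
Deploy and Integrate cannot be in the same slot — holds.
Audit must be scheduled before Migrate — holds.
Launch has to finish before Integrate starts — violated.
Migrate and Integrate cannot be in the same slot — holds.
Migrate has to finish before Launch starts — holds.
Triage must come after Migrate — holds.

Invalid. Launch has to finish before Integrate starts.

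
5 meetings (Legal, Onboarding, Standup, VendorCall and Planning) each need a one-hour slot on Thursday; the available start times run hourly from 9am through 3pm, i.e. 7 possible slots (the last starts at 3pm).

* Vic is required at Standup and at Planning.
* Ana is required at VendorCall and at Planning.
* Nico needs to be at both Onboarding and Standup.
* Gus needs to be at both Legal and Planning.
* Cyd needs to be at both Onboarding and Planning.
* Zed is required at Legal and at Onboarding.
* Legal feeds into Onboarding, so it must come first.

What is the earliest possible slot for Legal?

9am

Downstream work caps Legal at 2pm.
Legal at 9am is achievable: Legal in 9am; VendorCall in 9am; Standup in 9am; Planning in 11am; Onboarding in 10am.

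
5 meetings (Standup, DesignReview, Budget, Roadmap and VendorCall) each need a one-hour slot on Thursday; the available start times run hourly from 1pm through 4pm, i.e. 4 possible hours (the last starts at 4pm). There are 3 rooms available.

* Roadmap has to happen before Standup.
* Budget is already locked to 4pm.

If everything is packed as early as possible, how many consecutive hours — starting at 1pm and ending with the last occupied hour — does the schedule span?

The precedence chain requires at least 2 distinct hours.
With at most 3 per hour and 5 meetings, at least 2 hours are needed.
Budget can't be placed before 4pm — that is hour 4 counting from 1pm — so the schedule must run through at least 4 hours.
4 works (last occupied hour: 4pm): for example Standup=2pm, Budget=4pm, DesignReview=1pm, Roadmap=1pm, VendorCall=1pm.

4 hours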